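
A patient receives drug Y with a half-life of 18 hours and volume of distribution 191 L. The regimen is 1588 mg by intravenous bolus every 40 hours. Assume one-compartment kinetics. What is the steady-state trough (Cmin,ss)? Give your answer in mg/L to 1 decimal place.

2.3 mg/L

Over one 40-h interval, 40/18 ≈ 2.2222 half-lives elapse, leaving f ≈ 0.2143 of each dose.
Accumulation ratio R = 1/(1 − f) ≈ 1/0.7857 ≈ 1.2728.
Each bolus raises the concentration by D/Vd = 1588/191 ≈ 8.314 mg/L.
Steady-state peak Cmax,ss = C₀·R ≈ 8.314 × 1.2728 ≈ 10.582 mg/L.
Steady-state trough Cmin,ss = Cmax,ss·f ≈ 10.582 × 0.2143 ≈ 2.268 mg/L.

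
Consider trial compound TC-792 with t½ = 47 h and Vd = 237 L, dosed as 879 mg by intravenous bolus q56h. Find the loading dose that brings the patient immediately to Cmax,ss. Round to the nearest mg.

1564 mg

f = (1/2)^(56/47) ≈ 0.437851; accumulation ratio R = 1/(1−f) ≈ 1.77889.
Loading dose to hit Cmax,ss on first dose: D_load = D_maint·R ≈ 879 × 1.77889 ≈ 1563.64 mg.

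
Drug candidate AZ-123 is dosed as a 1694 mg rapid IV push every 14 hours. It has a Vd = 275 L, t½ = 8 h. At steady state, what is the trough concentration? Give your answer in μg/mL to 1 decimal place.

2.6 μg/mL

τ/t½ = 14/8 ≈ 1.75, so fraction remaining f = (1/2)^(14/8) ≈ 0.2973.
Accumulation ratio R = 1/(1 − f) ≈ 1/0.7027 ≈ 1.4231.
Single-dose peak C₀ = D/Vd = 1694/275 ≈ 6.160 μg/mL.
Steady-state peak Cmax,ss = C₀·R ≈ 6.160 × 1.4231 ≈ 8.766 μg/mL.
Steady-state trough Cmin,ss = Cmax,ss·f ≈ 8.766 × 0.2973 ≈ 2.606 μg/mL.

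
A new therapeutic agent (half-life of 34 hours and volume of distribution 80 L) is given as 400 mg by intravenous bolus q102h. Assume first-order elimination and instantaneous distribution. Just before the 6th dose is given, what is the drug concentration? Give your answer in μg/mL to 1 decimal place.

0.7 μg/mL

f = (1/2)^(τ/t½) = (1/2)^(102/34) ≈ 0.1250.
C₀ = D/Vd = 400/80 ≈ 5.000 μg/mL.
Before the 6th dose, 5 doses have been given. Superposition: Cmin = C₀·(f + f² + … + f^5).
≈ 5.000 × (0.1250 + 0.0156 + 0.0020 + 0.0002 + 0.0000) ≈ 5.000 × 0.1428 ≈ 0.714 μg/mL.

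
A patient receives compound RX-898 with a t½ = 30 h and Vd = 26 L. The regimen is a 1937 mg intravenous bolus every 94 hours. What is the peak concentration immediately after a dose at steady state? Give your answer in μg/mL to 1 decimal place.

τ/t½ = 94/30 ≈ 3.1333, so fraction remaining f = (1/2)^(94/30) ≈ 0.1140.
At steady state, accumulation factor R = 1/(1 − e^(−kτ)) ≈ 1.1287.
Single-dose peak C₀ = D/Vd = 1937/26 ≈ 74.500 μg/mL.
Steady-state peak Cmax,ss = C₀·R ≈ 74.500 × 1.1287 ≈ 84.088 μg/mL.

84.1 μg/mL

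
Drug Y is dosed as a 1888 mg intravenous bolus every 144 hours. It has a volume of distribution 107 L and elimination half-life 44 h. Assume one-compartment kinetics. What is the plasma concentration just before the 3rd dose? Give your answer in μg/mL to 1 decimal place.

2.0 μg/mL

f = (1/2)^(τ/t½) = (1/2)^(144/44) ≈ 0.1035.
C₀ = D/Vd = 1888/107 ≈ 17.645 μg/mL.
Before the 3rd dose, 2 doses have been given. Superposition: Cmin = C₀·(f + f²).
≈ 17.645 × (0.1035 + 0.0107) ≈ 17.645 × 0.1142 ≈ 2.015 μg/mL.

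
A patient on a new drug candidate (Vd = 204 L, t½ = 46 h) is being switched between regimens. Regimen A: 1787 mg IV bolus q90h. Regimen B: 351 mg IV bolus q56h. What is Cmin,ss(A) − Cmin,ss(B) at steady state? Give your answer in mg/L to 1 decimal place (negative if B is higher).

Regimen A: f = (1/2)^(90/46) ≈ 0.2576; Cmin,ss = (1787/204)·f/(1−f) ≈ 3.040 mg/L.
Regimen B: f = (1/2)^(56/46) ≈ 0.4301; Cmin,ss = (351/204)·f/(1−f) ≈ 1.299 mg/L.
Difference ≈ 3.040 − 1.299 ≈ 1.741 mg/L.

1.7 mg/L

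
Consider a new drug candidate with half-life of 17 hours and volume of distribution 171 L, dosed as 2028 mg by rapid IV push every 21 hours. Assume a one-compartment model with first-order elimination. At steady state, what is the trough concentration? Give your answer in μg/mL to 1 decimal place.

8.8 μg/mL

τ/t½ = 21/17 ≈ 1.2353, so fraction remaining f = (1/2)^(21/17) ≈ 0.4248.
At steady state, accumulation factor R = 1/(1 − e^(−kτ)) ≈ 1.7385.
Single-dose peak C₀ = D/Vd = 2028/171 ≈ 11.860 μg/mL.
Steady-state peak Cmax,ss = C₀·R ≈ 11.860 × 1.7385 ≈ 20.619 μg/mL.
Steady-state trough Cmin,ss = Cmax,ss·f ≈ 20.619 × 0.4248 ≈ 8.759 μg/mL.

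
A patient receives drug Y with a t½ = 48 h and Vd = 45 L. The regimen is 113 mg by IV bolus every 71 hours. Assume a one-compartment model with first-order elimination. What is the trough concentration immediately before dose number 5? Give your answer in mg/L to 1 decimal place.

f = (1/2)^(τ/t½) = (1/2)^(71/48) ≈ 0.3587.
C₀ = D/Vd = 113/45 ≈ 2.511 mg/L.
Before the 5th dose, 4 doses have been given. Superposition: Cmin = C₀·(f + f² + … + f^4).
≈ 2.511 × (0.3587 + 0.1287 + 0.0462 + 0.0166) ≈ 2.511 × 0.5502 ≈ 1.382 mg/L.

1.4 mg/L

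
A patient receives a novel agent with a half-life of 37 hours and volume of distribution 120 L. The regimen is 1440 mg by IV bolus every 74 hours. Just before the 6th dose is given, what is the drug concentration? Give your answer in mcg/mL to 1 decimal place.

f = (1/2)^(τ/t½) = (1/2)^(74/37) ≈ 0.2500.
C₀ = D/Vd = 1440/120 ≈ 12.000 mcg/mL.
Before the 6th dose, 5 doses have been given. Superposition: Cmin = C₀·(f + f² + … + f^5).
≈ 12.000 × (0.2500 + 0.0625 + 0.0156 + 0.0039 + 0.0010) ≈ 12.000 × 0.3330 ≈ 3.996 mcg/mL.

4.0 mcg/mL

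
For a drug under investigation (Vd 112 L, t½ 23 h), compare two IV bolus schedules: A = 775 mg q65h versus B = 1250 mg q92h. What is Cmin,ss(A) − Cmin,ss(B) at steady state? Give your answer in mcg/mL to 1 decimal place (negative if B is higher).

0.4 mcg/mL

Regimen A: f = (1/2)^(65/23) ≈ 0.1410; Cmin,ss = (775/112)·f/(1−f) ≈ 1.136 mcg/mL.
Regimen B: f = (1/2)^(92/23) ≈ 0.0625; Cmin,ss = (1250/112)·f/(1−f) ≈ 0.744 mcg/mL.
Difference ≈ 1.136 − 0.744 ≈ 0.392 mcg/mL.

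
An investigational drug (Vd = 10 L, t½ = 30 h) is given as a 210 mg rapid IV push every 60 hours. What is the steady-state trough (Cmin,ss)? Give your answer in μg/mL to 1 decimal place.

7.0 μg/mL

τ = 60 h = 2 half-lives, so f = (1/2)^2 = 0.25.
Accumulation ratio R = 1/(1 − f) = 1/0.75 = 4/3.
Single-dose peak C₀ = D/Vd = 210/10 = 21 μg/mL.
Steady-state peak Cmax,ss = C₀·R = 21 × 4/3 ≈ 28.000 μg/mL.
Steady-state trough Cmin,ss = Cmax,ss·f ≈ 28.000 × 0.25 ≈ 7.000 μg/mL.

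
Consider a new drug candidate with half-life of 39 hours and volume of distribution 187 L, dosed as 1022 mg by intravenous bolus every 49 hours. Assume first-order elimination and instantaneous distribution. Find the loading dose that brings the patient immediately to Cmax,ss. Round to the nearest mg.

1758 mg

f = (1/2)^(49/39) ≈ 0.418584; accumulation ratio R = 1/(1−f) ≈ 1.71994.
Loading dose to hit Cmax,ss on first dose: D_load = D_maint·R ≈ 1022 × 1.71994 ≈ 1757.78 mg.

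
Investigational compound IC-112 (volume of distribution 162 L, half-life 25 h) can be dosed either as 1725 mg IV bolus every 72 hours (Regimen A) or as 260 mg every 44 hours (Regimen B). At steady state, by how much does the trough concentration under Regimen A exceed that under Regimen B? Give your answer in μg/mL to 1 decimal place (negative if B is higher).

Regimen A: f = (1/2)^(72/25) ≈ 0.1358; Cmin,ss = (1725/162)·f/(1−f) ≈ 1.673 μg/mL.
Regimen B: f = (1/2)^(44/25) ≈ 0.2952; Cmin,ss = (260/162)·f/(1−f) ≈ 0.672 μg/mL.
Difference ≈ 1.673 − 0.672 ≈ 1.001 μg/mL.

1.0 μg/mL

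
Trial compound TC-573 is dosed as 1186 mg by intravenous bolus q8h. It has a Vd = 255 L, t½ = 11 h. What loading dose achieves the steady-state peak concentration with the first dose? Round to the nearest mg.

f = (1/2)^(8/11) ≈ 0.604045; accumulation ratio R = 1/(1−f) ≈ 2.52554.
Loading dose to hit Cmax,ss on first dose: D_load = D_maint·R ≈ 1186 × 2.52554 ≈ 2995.29 mg.

2995 mg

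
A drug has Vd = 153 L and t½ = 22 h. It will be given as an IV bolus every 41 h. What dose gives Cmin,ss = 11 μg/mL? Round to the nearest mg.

τ/t½ = 41/22 ≈ 1.8636, so f = (1/2)^(41/22) ≈ 0.274783.
Cmin,ss = (D/Vd)·f/(1−f), so D = Cmin,ss·Vd·(1−f)/f.
D = 11 × 153 × (1−f)/f ≈ 11 × 153 × 2.63924 ≈ 4441.84 mg.

4442 mg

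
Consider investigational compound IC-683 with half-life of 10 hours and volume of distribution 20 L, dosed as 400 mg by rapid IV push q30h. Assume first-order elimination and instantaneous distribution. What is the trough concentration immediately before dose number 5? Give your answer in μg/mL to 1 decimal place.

f = (1/2)^(τ/t½) = (1/2)^(30/10) ≈ 0.1250.
C₀ = D/Vd = 400/20 ≈ 20.000 μg/mL.
Before the 5th dose, 4 doses have been given. Superposition: Cmin = C₀·(f + f² + … + f^4).
≈ 20.000 × (0.1250 + 0.0156 + 0.0020 + 0.0002) ≈ 20.000 × 0.1428 ≈ 2.856 μg/mL.

2.9 μg/mL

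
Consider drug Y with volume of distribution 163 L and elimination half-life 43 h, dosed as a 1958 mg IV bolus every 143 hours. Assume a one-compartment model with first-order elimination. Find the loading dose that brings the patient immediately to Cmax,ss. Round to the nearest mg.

f = (1/2)^(143/43) ≈ 0.099747; accumulation ratio R = 1/(1−f) ≈ 1.11080.
Loading dose to hit Cmax,ss on first dose: D_load = D_maint·R ≈ 1958 × 1.11080 ≈ 2174.95 mg.

2175 mg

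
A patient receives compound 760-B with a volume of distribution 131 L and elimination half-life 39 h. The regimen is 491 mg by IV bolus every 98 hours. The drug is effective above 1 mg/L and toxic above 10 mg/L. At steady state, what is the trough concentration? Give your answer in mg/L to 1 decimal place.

0.8 mg/L

τ/t½ = 98/39 ≈ 2.5128, so fraction remaining f = (1/2)^(98/39) ≈ 0.1752.
Single-dose peak C₀ = D/Vd = 491/131 ≈ 3.748 mg/L.
Steady-state trough Cmin,ss = C₀·f/(1−f) ≈ 3.748 × 0.1752/0.8248 ≈ 0.796 mg/L.
Trough 0.8 mg/L vs MEC 1 mg/L: subtherapeutic.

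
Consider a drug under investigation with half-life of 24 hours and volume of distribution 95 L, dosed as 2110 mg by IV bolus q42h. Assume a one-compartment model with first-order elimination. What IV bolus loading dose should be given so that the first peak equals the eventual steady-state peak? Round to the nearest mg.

3003 mg

f = (1/2)^(42/24) ≈ 0.297302; accumulation ratio R = 1/(1−f) ≈ 1.42309.
Loading dose to hit Cmax,ss on first dose: D_load = D_maint·R ≈ 2110 × 1.42309 ≈ 3002.72 mg.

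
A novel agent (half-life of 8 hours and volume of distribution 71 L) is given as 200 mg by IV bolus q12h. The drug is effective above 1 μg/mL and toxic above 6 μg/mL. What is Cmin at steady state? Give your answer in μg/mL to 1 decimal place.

1.5 μg/mL

k = ln2/t½ = ln2/8 ≈ 0.086643 h⁻¹; fraction remaining f = e^(−kτ) = e^(−0.086643×12) ≈ 0.3536.
Each bolus raises the concentration by D/Vd = 200/71 ≈ 2.817 μg/mL.
Steady-state trough Cmin,ss = C₀·f/(1−f) ≈ 2.817 × 0.3536/0.6464 ≈ 1.541 μg/mL.
Trough 1.5 μg/mL vs MEC 1 μg/mL: adequate.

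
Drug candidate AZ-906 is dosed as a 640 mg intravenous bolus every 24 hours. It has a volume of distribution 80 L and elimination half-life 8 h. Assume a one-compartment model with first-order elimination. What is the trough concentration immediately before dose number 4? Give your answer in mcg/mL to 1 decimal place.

1.1 mcg/mL

f = (1/2)^(τ/t½) = (1/2)^(24/8) ≈ 0.1250.
C₀ = D/Vd = 640/80 ≈ 8.000 mcg/mL.
Before the 4th dose, 3 doses have been given. Superposition: Cmin = C₀·(f + f² + … + f^3).
≈ 8.000 × (0.1250 + 0.0156 + 0.0020) ≈ 8.000 × 0.1426 ≈ 1.141 mcg/mL.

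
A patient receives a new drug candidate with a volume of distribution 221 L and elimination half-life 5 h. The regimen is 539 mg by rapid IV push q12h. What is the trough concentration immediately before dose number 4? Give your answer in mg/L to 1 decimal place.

0.6 mg/L

f = (1/2)^(τ/t½) = (1/2)^(12/5) ≈ 0.1895.
C₀ = D/Vd = 539/221 ≈ 2.439 mg/L.
Before the 4th dose, 3 doses have been given. Superposition: Cmin = C₀·(f + f² + … + f^3).
≈ 2.439 × (0.1895 + 0.0359 + 0.0068) ≈ 2.439 × 0.2322 ≈ 0.566 mg/L.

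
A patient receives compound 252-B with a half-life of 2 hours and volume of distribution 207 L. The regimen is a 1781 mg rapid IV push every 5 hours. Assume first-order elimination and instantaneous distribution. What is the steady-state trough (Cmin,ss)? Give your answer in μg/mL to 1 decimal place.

τ/t½ = 5/2 ≈ 2.5, so fraction remaining f = (1/2)^(5/2) ≈ 0.1768.
Single-dose peak C₀ = D/Vd = 1781/207 ≈ 8.604 μg/mL.
Steady-state trough Cmin,ss = C₀·f/(1−f) ≈ 8.604 × 0.1768/0.8232 ≈ 1.848 μg/mL.

1.8 μg/mL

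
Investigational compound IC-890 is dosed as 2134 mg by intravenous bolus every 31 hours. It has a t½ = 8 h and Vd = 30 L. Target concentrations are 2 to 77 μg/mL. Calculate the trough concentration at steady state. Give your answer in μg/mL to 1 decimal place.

k = ln2/t½ = ln2/8 ≈ 0.086643 h⁻¹; fraction remaining f = e^(−kτ) = e^(−0.086643×31) ≈ 0.0682.
At steady state, accumulation factor R = 1/(1 − e^(−kτ)) ≈ 1.0732.
Single-dose peak C₀ = D/Vd = 2134/30 ≈ 71.133 μg/mL.
Cmax,ss = C₀/(1 − f) ≈ 71.133/0.9318 ≈ 76.339 μg/mL.
One interval later, Cmin,ss = Cmax,ss·e^(−kτ) ≈ 76.339 × 0.0682 ≈ 5.206 μg/mL.
Trough 5.2 μg/mL vs MEC 2 μg/mL: adequate.

5.2 μg/mL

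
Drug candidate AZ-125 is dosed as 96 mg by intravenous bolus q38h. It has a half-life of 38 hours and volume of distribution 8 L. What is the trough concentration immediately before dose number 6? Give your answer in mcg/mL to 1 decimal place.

f = (1/2)^(τ/t½) = (1/2)^(38/38) ≈ 0.5000.
C₀ = D/Vd = 96/8 ≈ 12.000 mcg/mL.
Before the 6th dose, 5 doses have been given. Superposition: Cmin = C₀·(f + f² + … + f^5).
≈ 12.000 × (0.5000 + 0.2500 + 0.1250 + 0.0625 + 0.0313) ≈ 12.000 × 0.9688 ≈ 11.626 mcg/mL.

11.6 mcg/mL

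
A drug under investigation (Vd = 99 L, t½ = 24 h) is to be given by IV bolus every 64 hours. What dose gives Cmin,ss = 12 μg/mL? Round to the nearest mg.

6355 mg

τ/t½ = 64/24 ≈ 2.6667, so f = (1/2)^(64/24) ≈ 0.157490.
Cmin,ss = (D/Vd)·f/(1−f), so D = Cmin,ss·Vd·(1−f)/f.
D = 12 × 99 × (1−f)/f ≈ 12 × 99 × 5.34961 ≈ 6355.34 mg.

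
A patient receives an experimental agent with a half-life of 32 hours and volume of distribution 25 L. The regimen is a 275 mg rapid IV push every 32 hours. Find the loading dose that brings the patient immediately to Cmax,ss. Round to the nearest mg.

550 mg

f = (1/2)^(32/32) ≈ 0.500000; accumulation ratio R = 1/(1−f) ≈ 2.00000.
Loading dose to hit Cmax,ss on first dose: D_load = D_maint·R ≈ 275 × 2.00000 ≈ 550.00 mg.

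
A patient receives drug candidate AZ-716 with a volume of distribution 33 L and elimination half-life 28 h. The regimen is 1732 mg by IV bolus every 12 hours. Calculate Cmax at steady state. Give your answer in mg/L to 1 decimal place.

204.2 mg/L

τ/t½ = 12/28 ≈ 0.42857, so fraction remaining f = (1/2)^(12/28) ≈ 0.7430.
Accumulation ratio R = 1/(1 − f) ≈ 1/0.2570 ≈ 3.8911.
Single-dose peak C₀ = D/Vd = 1732/33 ≈ 52.485 mg/L.
Steady-state peak Cmax,ss = C₀·R ≈ 52.485 × 3.8911 ≈ 204.224 mg/L.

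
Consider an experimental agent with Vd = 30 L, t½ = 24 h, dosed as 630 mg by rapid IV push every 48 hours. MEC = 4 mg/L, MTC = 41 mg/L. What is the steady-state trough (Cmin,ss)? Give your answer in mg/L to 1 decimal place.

τ = 48 h = 2 half-lives, so f = (1/2)^2 = 0.25.
Accumulation ratio R = 1/(1 − f) = 1/0.75 = 4/3.
Single-dose peak C₀ = D/Vd = 630/30 = 21 mg/L.
Steady-state peak Cmax,ss = C₀·R = 21 × 4/3 ≈ 28.000 mg/L.
Steady-state trough Cmin,ss = Cmax,ss·f ≈ 28.000 × 0.25 ≈ 7.000 mg/L.
Trough 7.0 mg/L vs MEC 4 mg/L: adequate.

7.0 mg/L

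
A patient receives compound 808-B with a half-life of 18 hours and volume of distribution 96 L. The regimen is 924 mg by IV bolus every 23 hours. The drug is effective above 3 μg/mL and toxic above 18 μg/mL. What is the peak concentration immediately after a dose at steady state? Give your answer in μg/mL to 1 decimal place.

k = ln2/t½ = ln2/18 ≈ 0.038508 h⁻¹; fraction remaining f = e^(−kτ) = e^(−0.038508×23) ≈ 0.4124.
Accumulation ratio R = 1/(1 − f) ≈ 1/0.5876 ≈ 1.7018.
Each bolus raises the concentration by D/Vd = 924/96 ≈ 9.625 μg/mL.
Steady-state peak Cmax,ss = C₀·R ≈ 9.625 × 1.7018 ≈ 16.380 μg/mL.
Peak 16.4 μg/mL vs MTC 18 μg/mL: below toxic threshold.

16.4 μg/mL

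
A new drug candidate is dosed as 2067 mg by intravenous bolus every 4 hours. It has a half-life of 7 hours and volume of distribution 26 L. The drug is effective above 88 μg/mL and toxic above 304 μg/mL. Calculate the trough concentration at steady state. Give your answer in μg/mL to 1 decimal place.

Over one 4-h interval, 4/7 ≈ 0.57143 half-lives elapse, leaving f ≈ 0.6730 of each dose.
At steady state, accumulation factor R = 1/(1 − e^(−kτ)) ≈ 3.0581.
Single-dose peak C₀ = D/Vd = 2067/26 ≈ 79.500 μg/mL.
Cmax,ss = C₀/(1 − f) ≈ 79.500/0.3270 ≈ 243.119 μg/mL.
One interval later, Cmin,ss = Cmax,ss·e^(−kτ) ≈ 243.119 × 0.6730 ≈ 163.619 μg/mL.
Trough 163.6 μg/mL vs MEC 88 μg/mL: adequate.

163.6 μg/mL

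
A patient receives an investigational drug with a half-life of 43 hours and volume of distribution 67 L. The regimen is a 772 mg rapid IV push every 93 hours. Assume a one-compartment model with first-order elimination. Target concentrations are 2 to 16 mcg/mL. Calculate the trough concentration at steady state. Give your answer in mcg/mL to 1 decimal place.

Over one 93-h interval, 93/43 ≈ 2.1628 half-lives elapse, leaving f ≈ 0.2233 of each dose.
At steady state, accumulation factor R = 1/(1 − e^(−kτ)) ≈ 1.2875.
Single-dose peak C₀ = D/Vd = 772/67 ≈ 11.522 mcg/mL.
Cmax,ss = C₀/(1 − f) ≈ 11.522/0.7767 ≈ 14.835 mcg/mL.
One interval later, Cmin,ss = Cmax,ss·e^(−kτ) ≈ 14.835 × 0.2233 ≈ 3.313 mcg/mL.
Trough 3.3 mcg/mL vs MEC 2 mcg/mL: adequate.

3.3 mcg/mL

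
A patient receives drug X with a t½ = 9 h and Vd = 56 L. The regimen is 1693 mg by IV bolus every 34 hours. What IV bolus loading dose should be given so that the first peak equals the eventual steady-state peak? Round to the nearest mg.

f = (1/2)^(34/9) ≈ 0.072908; accumulation ratio R = 1/(1−f) ≈ 1.07864.
Loading dose to hit Cmax,ss on first dose: D_load = D_maint·R ≈ 1693 × 1.07864 ≈ 1826.14 mg.

1826 mg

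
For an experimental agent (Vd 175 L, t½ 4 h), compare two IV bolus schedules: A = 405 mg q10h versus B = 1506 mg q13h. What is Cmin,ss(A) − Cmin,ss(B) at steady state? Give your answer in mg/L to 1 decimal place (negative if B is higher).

Regimen A: f = (1/2)^(10/4) ≈ 0.1768; Cmin,ss = (405/175)·f/(1−f) ≈ 0.497 mg/L.
Regimen B: f = (1/2)^(13/4) ≈ 0.1051; Cmin,ss = (1506/175)·f/(1−f) ≈ 1.011 mg/L.
Difference ≈ 0.497 − 1.011 ≈ -0.514 mg/L.

-0.5 mg/L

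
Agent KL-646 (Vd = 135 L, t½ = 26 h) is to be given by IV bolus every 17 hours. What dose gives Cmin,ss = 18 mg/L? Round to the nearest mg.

τ/t½ = 17/26 ≈ 0.65385, so f = (1/2)^(17/26) ≈ 0.635584.
Cmin,ss = (D/Vd)·f/(1−f), so D = Cmin,ss·Vd·(1−f)/f.
D = 18 × 135 × (1−f)/f ≈ 18 × 135 × 0.57336 ≈ 1393.26 mg.

1393 mg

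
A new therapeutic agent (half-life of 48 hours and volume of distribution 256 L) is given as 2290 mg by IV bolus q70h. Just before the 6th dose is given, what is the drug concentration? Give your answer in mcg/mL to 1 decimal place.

f = (1/2)^(τ/t½) = (1/2)^(70/48) ≈ 0.3639.
C₀ = D/Vd = 2290/256 ≈ 8.945 mcg/mL.
Before the 6th dose, 5 doses have been given. Superposition: Cmin = C₀·(f + f² + … + f^5).
≈ 8.945 × (0.3639 + 0.1324 + 0.0482 + 0.0175 + 0.0064) ≈ 8.945 × 0.5684 ≈ 5.084 mcg/mL.

5.1 mcg/mL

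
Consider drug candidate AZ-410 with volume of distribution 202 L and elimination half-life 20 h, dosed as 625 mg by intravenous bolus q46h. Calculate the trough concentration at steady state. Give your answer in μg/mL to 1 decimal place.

0.8 μg/mL

τ/t½ = 46/20 ≈ 2.3, so fraction remaining f = (1/2)^(46/20) ≈ 0.2031.
Accumulation ratio R = 1/(1 − f) ≈ 1/0.7969 ≈ 1.2549.
Single-dose peak C₀ = D/Vd = 625/202 ≈ 3.094 μg/mL.
Cmax,ss = C₀/(1 − f) ≈ 3.094/0.7969 ≈ 3.883 μg/mL.
Steady-state trough Cmin,ss = Cmax,ss·f ≈ 3.883 × 0.2031 ≈ 0.789 μg/mL.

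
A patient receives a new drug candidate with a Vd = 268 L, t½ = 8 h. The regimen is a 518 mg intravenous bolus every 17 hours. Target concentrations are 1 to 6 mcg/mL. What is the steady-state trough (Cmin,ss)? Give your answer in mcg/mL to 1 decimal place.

0.6 mcg/mL

τ/t½ = 17/8 ≈ 2.125, so fraction remaining f = (1/2)^(17/8) ≈ 0.2293.
Each bolus raises the concentration by D/Vd = 518/268 ≈ 1.933 mcg/mL.
Steady-state trough Cmin,ss = C₀·f/(1−f) ≈ 1.933 × 0.2293/0.7707 ≈ 0.575 mcg/mL.
Trough 0.6 mcg/mL vs MEC 1 mcg/mL: subtherapeutic.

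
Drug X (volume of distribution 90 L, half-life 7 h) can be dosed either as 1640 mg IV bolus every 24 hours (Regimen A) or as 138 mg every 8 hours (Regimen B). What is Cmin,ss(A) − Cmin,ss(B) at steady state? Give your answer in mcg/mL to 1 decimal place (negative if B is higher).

0.6 mcg/mL

Regimen A: f = (1/2)^(24/7) ≈ 0.0929; Cmin,ss = (1640/90)·f/(1−f) ≈ 1.866 mcg/mL.
Regimen B: f = (1/2)^(8/7) ≈ 0.4529; Cmin,ss = (138/90)·f/(1−f) ≈ 1.269 mcg/mL.
Difference ≈ 1.866 − 1.269 ≈ 0.597 mcg/mL.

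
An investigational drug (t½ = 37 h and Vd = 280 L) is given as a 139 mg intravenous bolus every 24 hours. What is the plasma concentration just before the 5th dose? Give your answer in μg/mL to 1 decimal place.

f = (1/2)^(τ/t½) = (1/2)^(24/37) ≈ 0.6379.
C₀ = D/Vd = 139/280 ≈ 0.496 μg/mL.
Before the 5th dose, 4 doses have been given. Superposition: Cmin = C₀·(f + f² + … + f^4).
≈ 0.496 × (0.6379 + 0.4069 + 0.2596 + 0.1656) ≈ 0.496 × 1.4700 ≈ 0.729 μg/mL.

0.7 μg/mL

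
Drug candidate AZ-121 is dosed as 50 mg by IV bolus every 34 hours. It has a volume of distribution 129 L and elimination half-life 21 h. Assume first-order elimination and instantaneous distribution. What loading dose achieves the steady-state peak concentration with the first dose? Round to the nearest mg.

74 mg

f = (1/2)^(34/21) ≈ 0.325550; accumulation ratio R = 1/(1−f) ≈ 1.48269.
Loading dose to hit Cmax,ss on first dose: D_load = D_maint·R ≈ 50 × 1.48269 ≈ 74.13 mg.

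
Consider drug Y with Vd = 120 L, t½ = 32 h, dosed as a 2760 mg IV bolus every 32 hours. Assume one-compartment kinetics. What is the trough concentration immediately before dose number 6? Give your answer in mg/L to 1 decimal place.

22.3 mg/L

f = (1/2)^(τ/t½) = (1/2)^(32/32) ≈ 0.5000.
C₀ = D/Vd = 2760/120 ≈ 23.000 mg/L.
Before the 6th dose, 5 doses have been given. Superposition: Cmin = C₀·(f + f² + … + f^5).
≈ 23.000 × (0.5000 + 0.2500 + 0.1250 + 0.0625 + 0.0313) ≈ 23.000 × 0.9688 ≈ 22.282 mg/L.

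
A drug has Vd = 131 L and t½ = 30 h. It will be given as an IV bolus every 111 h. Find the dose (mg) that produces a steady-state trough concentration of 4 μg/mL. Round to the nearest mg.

6286 mg

τ/t½ = 111/30 ≈ 3.7, so f = (1/2)^(111/30) ≈ 0.076947.
Cmin,ss = (D/Vd)·f/(1−f), so D = Cmin,ss·Vd·(1−f)/f.
D = 4 × 131 × (1−f)/f ≈ 4 × 131 × 11.99596 ≈ 6285.88 mg.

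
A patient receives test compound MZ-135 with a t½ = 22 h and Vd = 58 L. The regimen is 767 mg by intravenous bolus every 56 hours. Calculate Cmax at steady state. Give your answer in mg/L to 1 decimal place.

τ/t½ = 56/22 ≈ 2.5455, so fraction remaining f = (1/2)^(56/22) ≈ 0.1713.
Accumulation ratio R = 1/(1 − f) ≈ 1/0.8287 ≈ 1.2067.
Single-dose peak C₀ = D/Vd = 767/58 ≈ 13.224 mg/L.
Cmax,ss = C₀/(1 − f) ≈ 13.224/0.8287 ≈ 15.958 mg/L.

16.0 mg/L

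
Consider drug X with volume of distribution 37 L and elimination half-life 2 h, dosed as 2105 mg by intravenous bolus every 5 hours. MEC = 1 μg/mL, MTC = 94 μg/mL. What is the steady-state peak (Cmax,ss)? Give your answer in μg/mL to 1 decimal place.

69.1 μg/mL

Over one 5-h interval, 5/2 ≈ 2.5 half-lives elapse, leaving f ≈ 0.1768 of each dose.
At steady state, accumulation factor R = 1/(1 − e^(−kτ)) ≈ 1.2148.
Single-dose peak C₀ = D/Vd = 2105/37 ≈ 56.892 μg/mL.
Steady-state peak Cmax,ss = C₀·R ≈ 56.892 × 1.2148 ≈ 69.112 μg/mL.
Peak 69.1 μg/mL vs MTC 94 μg/mL: below toxic threshold.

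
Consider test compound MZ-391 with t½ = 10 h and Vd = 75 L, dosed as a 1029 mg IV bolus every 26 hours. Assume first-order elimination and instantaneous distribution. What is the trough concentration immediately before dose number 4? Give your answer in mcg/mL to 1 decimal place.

f = (1/2)^(τ/t½) = (1/2)^(26/10) ≈ 0.1649.
C₀ = D/Vd = 1029/75 ≈ 13.720 mcg/mL.
Before the 4th dose, 3 doses have been given. Superposition: Cmin = C₀·(f + f² + … + f^3).
≈ 13.720 × (0.1649 + 0.0272 + 0.0045) ≈ 13.720 × 0.1966 ≈ 2.697 mcg/mL.

2.7 mcg/mL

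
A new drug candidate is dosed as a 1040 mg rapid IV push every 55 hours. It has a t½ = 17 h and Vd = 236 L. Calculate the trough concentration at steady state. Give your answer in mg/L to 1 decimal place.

0.5 mg/L

k = ln2/t½ = ln2/17 ≈ 0.040773 h⁻¹; fraction remaining f = e^(−kτ) = e^(−0.040773×55) ≈ 0.1062.
Each bolus raises the concentration by D/Vd = 1040/236 ≈ 4.407 mg/L.
Steady-state trough Cmin,ss = C₀·f/(1−f) ≈ 4.407 × 0.1062/0.8938 ≈ 0.524 mg/L.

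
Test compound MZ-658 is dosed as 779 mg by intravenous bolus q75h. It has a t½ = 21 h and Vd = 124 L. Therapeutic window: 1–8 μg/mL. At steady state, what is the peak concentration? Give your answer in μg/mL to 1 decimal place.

k = ln2/t½ = ln2/21 ≈ 0.033007 h⁻¹; fraction remaining f = e^(−kτ) = e^(−0.033007×75) ≈ 0.0841.
At steady state, accumulation factor R = 1/(1 − e^(−kτ)) ≈ 1.0918.
Single-dose peak C₀ = D/Vd = 779/124 ≈ 6.282 μg/mL.
Steady-state peak Cmax,ss = C₀·R ≈ 6.282 × 1.0918 ≈ 6.859 μg/mL.
Peak 6.9 μg/mL vs MTC 8 μg/mL: below toxic threshold.

6.9 μg/mL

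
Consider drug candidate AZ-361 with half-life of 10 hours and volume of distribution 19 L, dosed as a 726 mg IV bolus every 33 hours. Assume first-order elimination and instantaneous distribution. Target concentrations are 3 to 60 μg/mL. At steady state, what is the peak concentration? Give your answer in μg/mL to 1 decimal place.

τ/t½ = 33/10 ≈ 3.3, so fraction remaining f = (1/2)^(33/10) ≈ 0.1015.
Accumulation ratio R = 1/(1 − f) ≈ 1/0.8985 ≈ 1.1130.
Single-dose peak C₀ = D/Vd = 726/19 ≈ 38.211 μg/mL.
Steady-state peak Cmax,ss = C₀·R ≈ 38.211 × 1.1130 ≈ 42.529 μg/mL.
Peak 42.5 μg/mL vs MTC 60 μg/mL: below toxic threshold.

42.5 μg/mL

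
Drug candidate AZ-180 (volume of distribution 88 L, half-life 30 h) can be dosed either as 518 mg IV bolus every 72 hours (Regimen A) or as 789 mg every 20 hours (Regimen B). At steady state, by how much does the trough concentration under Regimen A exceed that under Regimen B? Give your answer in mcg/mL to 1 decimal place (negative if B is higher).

-13.9 mcg/mL

Regimen A: f = (1/2)^(72/30) ≈ 0.1895; Cmin,ss = (518/88)·f/(1−f) ≈ 1.376 mcg/mL.
Regimen B: f = (1/2)^(20/30) ≈ 0.6300; Cmin,ss = (789/88)·f/(1−f) ≈ 15.266 mcg/mL.
Difference ≈ 1.376 − 15.266 ≈ -13.890 mcg/mL.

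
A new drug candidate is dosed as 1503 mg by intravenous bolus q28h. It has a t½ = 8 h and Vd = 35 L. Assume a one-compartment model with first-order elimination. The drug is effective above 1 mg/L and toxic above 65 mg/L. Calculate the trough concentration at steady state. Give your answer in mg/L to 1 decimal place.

Over one 28-h interval, 28/8 ≈ 3.5 half-lives elapse, leaving f ≈ 0.0884 of each dose.
Single-dose peak C₀ = D/Vd = 1503/35 ≈ 42.943 mg/L.
Steady-state trough Cmin,ss = C₀·f/(1−f) ≈ 42.943 × 0.0884/0.9116 ≈ 4.164 mg/L.
Trough 4.2 mg/L vs MEC 1 mg/L: adequate.

4.2 mg/L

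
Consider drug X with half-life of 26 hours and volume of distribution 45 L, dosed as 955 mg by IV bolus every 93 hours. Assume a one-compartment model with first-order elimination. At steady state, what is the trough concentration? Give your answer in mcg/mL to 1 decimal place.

1.9 mcg/mL

Over one 93-h interval, 93/26 ≈ 3.5769 half-lives elapse, leaving f ≈ 0.0838 of each dose.
Accumulation ratio R = 1/(1 − f) ≈ 1/0.9162 ≈ 1.0915.
Single-dose peak C₀ = D/Vd = 955/45 ≈ 21.222 mcg/mL.
Steady-state peak Cmax,ss = C₀·R ≈ 21.222 × 1.0915 ≈ 23.164 mcg/mL.
One interval later, Cmin,ss = Cmax,ss·e^(−kτ) ≈ 23.164 × 0.0838 ≈ 1.941 mcg/mL.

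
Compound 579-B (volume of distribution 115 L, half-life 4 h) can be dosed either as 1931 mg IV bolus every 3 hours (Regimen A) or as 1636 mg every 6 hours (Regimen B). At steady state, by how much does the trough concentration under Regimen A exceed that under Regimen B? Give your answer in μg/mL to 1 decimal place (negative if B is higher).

Regimen A: f = (1/2)^(3/4) ≈ 0.5946; Cmin,ss = (1931/115)·f/(1−f) ≈ 24.628 μg/mL.
Regimen B: f = (1/2)^(6/4) ≈ 0.3536; Cmin,ss = (1636/115)·f/(1−f) ≈ 7.782 μg/mL.
Difference ≈ 24.628 − 7.782 ≈ 16.846 μg/mL.

16.8 μg/mL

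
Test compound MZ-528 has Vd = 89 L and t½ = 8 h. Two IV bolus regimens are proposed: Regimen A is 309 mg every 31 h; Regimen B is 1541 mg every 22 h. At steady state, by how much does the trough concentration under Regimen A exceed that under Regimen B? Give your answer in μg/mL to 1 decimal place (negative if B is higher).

-2.8 μg/mL

Regimen A: f = (1/2)^(31/8) ≈ 0.0682; Cmin,ss = (309/89)·f/(1−f) ≈ 0.254 μg/mL.
Regimen B: f = (1/2)^(22/8) ≈ 0.1487; Cmin,ss = (1541/89)·f/(1−f) ≈ 3.024 μg/mL.
Difference ≈ 0.254 − 3.024 ≈ -2.770 μg/mL.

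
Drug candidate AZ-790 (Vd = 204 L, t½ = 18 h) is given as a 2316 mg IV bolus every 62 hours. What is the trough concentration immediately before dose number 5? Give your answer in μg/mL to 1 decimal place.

1.1 μg/mL

f = (1/2)^(τ/t½) = (1/2)^(62/18) ≈ 0.0919.
C₀ = D/Vd = 2316/204 ≈ 11.353 μg/mL.
Before the 5th dose, 4 doses have been given. Superposition: Cmin = C₀·(f + f² + … + f^4).
≈ 11.353 × (0.0919 + 0.0084 + 0.0008 + 0.0001) ≈ 11.353 × 0.1012 ≈ 1.149 μg/mL.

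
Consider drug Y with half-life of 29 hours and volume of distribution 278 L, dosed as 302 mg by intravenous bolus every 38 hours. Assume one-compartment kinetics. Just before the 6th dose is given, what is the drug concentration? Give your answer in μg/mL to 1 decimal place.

0.7 μg/mL

f = (1/2)^(τ/t½) = (1/2)^(38/29) ≈ 0.4032.
C₀ = D/Vd = 302/278 ≈ 1.086 μg/mL.
Before the 6th dose, 5 doses have been given. Superposition: Cmin = C₀·(f + f² + … + f^5).
≈ 1.086 × (0.4032 + 0.1626 + 0.0655 + 0.0264 + 0.0107) ≈ 1.086 × 0.6684 ≈ 0.726 μg/mL.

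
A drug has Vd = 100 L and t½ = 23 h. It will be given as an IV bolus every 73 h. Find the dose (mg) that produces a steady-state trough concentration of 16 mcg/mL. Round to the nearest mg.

τ/t½ = 73/23 ≈ 3.1739, so f = (1/2)^(73/23) ≈ 0.110804.
Cmin,ss = (D/Vd)·f/(1−f), so D = Cmin,ss·Vd·(1−f)/f.
D = 16 × 100 × (1−f)/f ≈ 16 × 100 × 8.02494 ≈ 12839.90 mg.

12840 mg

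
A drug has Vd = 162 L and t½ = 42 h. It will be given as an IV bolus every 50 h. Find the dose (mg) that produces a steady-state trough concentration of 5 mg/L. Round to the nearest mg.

τ/t½ = 50/42 ≈ 1.1905, so f = (1/2)^(50/42) ≈ 0.438158.
Cmin,ss = (D/Vd)·f/(1−f), so D = Cmin,ss·Vd·(1−f)/f.
D = 5 × 162 × (1−f)/f ≈ 5 × 162 × 1.28228 ≈ 1038.65 mg.

1039 mg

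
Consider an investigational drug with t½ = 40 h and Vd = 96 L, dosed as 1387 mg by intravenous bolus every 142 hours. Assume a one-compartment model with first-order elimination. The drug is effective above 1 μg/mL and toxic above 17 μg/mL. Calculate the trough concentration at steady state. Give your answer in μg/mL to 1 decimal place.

k = ln2/t½ = ln2/40 ≈ 0.017329 h⁻¹; fraction remaining f = e^(−kτ) = e^(−0.017329×142) ≈ 0.0854.
Accumulation ratio R = 1/(1 − f) ≈ 1/0.9146 ≈ 1.0934.
Each bolus raises the concentration by D/Vd = 1387/96 ≈ 14.448 μg/mL.
Steady-state peak Cmax,ss = C₀·R ≈ 14.448 × 1.0934 ≈ 15.797 μg/mL.
Steady-state trough Cmin,ss = Cmax,ss·f ≈ 15.797 × 0.0854 ≈ 1.349 μg/mL.
Trough 1.3 μg/mL vs MEC 1 μg/mL: adequate.

1.3 μg/mL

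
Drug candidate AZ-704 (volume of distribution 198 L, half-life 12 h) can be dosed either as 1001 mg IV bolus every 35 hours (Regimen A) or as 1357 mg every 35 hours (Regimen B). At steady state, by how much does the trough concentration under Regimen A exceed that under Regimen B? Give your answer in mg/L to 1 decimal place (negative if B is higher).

Regimen A: f = (1/2)^(35/12) ≈ 0.1324; Cmin,ss = (1001/198)·f/(1−f) ≈ 0.772 mg/L.
Regimen B: f = (1/2)^(35/12) ≈ 0.1324; Cmin,ss = (1357/198)·f/(1−f) ≈ 1.046 mg/L.
Difference ≈ 0.772 − 1.046 ≈ -0.274 mg/L.

-0.3 mg/L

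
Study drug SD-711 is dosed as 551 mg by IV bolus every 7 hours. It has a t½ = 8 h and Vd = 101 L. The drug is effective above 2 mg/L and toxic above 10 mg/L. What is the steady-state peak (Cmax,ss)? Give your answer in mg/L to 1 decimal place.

k = ln2/t½ = ln2/8 ≈ 0.086643 h⁻¹; fraction remaining f = e^(−kτ) = e^(−0.086643×7) ≈ 0.5453.
At steady state, accumulation factor R = 1/(1 − e^(−kτ)) ≈ 2.1993.
Single-dose peak C₀ = D/Vd = 551/101 ≈ 5.455 mg/L.
Steady-state peak Cmax,ss = C₀·R ≈ 5.455 × 2.1993 ≈ 11.997 mg/L.
Peak 12.0 mg/L vs MTC 10 mg/L: exceeds toxic threshold.

12.0 mg/L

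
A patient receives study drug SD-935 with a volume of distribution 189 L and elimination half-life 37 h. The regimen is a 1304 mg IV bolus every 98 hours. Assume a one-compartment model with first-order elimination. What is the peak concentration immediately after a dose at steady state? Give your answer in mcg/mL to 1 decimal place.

Over one 98-h interval, 98/37 ≈ 2.6486 half-lives elapse, leaving f ≈ 0.1595 of each dose.
Accumulation ratio R = 1/(1 − f) ≈ 1/0.8405 ≈ 1.1898.
Each bolus raises the concentration by D/Vd = 1304/189 ≈ 6.899 mcg/mL.
Cmax,ss = C₀/(1 − f) ≈ 6.899/0.8405 ≈ 8.208 mcg/mL.

8.2 mcg/mL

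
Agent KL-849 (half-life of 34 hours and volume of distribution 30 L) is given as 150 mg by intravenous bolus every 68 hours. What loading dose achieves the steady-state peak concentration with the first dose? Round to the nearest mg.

f = (1/2)^(68/34) ≈ 0.250000; accumulation ratio R = 1/(1−f) ≈ 1.33333.
Loading dose to hit Cmax,ss on first dose: D_load = D_maint·R ≈ 150 × 1.33333 ≈ 200.00 mg.

200 mg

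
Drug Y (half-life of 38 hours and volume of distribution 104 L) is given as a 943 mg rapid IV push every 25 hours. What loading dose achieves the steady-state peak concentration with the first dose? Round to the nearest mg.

f = (1/2)^(25/38) ≈ 0.633803; accumulation ratio R = 1/(1−f) ≈ 2.73077.
Loading dose to hit Cmax,ss on first dose: D_load = D_maint·R ≈ 943 × 2.73077 ≈ 2575.12 mg.

2575 mg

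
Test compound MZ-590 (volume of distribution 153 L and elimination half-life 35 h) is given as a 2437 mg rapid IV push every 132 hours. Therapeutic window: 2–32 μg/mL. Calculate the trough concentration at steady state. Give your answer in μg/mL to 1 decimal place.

τ/t½ = 132/35 ≈ 3.7714, so fraction remaining f = (1/2)^(132/35) ≈ 0.0732.
Each bolus raises the concentration by D/Vd = 2437/153 ≈ 15.928 μg/mL.
Steady-state trough Cmin,ss = C₀·f/(1−f) ≈ 15.928 × 0.0732/0.9268 ≈ 1.258 μg/mL.
Trough 1.3 μg/mL vs MEC 2 μg/mL: subtherapeutic.

1.3 μg/mL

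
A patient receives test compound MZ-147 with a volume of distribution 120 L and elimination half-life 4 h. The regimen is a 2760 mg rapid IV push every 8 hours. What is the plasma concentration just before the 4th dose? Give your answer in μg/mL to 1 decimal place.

f = (1/2)^(τ/t½) = (1/2)^(8/4) ≈ 0.2500.
C₀ = D/Vd = 2760/120 ≈ 23.000 μg/mL.
Before the 4th dose, 3 doses have been given. Superposition: Cmin = C₀·(f + f² + … + f^3).
≈ 23.000 × (0.2500 + 0.0625 + 0.0156) ≈ 23.000 × 0.3281 ≈ 7.546 μg/mL.

7.5 μg/mL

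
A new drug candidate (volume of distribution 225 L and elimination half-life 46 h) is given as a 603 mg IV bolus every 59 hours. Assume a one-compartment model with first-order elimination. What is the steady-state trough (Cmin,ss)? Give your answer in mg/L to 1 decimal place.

k = ln2/t½ = ln2/46 ≈ 0.015068 h⁻¹; fraction remaining f = e^(−kτ) = e^(−0.015068×59) ≈ 0.4111.
At steady state, accumulation factor R = 1/(1 − e^(−kτ)) ≈ 1.6981.
Each bolus raises the concentration by D/Vd = 603/225 ≈ 2.680 mg/L.
Steady-state peak Cmax,ss = C₀·R ≈ 2.680 × 1.6981 ≈ 4.551 mg/L.
One interval later, Cmin,ss = Cmax,ss·e^(−kτ) ≈ 4.551 × 0.4111 ≈ 1.871 mg/L.

1.9 mg/L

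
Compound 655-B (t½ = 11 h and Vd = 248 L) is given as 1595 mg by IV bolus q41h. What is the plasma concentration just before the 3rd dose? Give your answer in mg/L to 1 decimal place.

f = (1/2)^(τ/t½) = (1/2)^(41/11) ≈ 0.0755.
C₀ = D/Vd = 1595/248 ≈ 6.431 mg/L.
Before the 3rd dose, 2 doses have been given. Superposition: Cmin = C₀·(f + f²).
≈ 6.431 × (0.0755 + 0.0057) ≈ 6.431 × 0.0812 ≈ 0.522 mg/L.

0.5 mg/L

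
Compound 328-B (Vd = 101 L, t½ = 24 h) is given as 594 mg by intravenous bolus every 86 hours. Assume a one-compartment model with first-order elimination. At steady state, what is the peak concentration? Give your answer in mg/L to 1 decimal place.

6.4 mg/L

τ/t½ = 86/24 ≈ 3.5833, so fraction remaining f = (1/2)^(86/24) ≈ 0.0834.
Accumulation ratio R = 1/(1 − f) ≈ 1/0.9166 ≈ 1.0910.
Each bolus raises the concentration by D/Vd = 594/101 ≈ 5.881 mg/L.
Cmax,ss = C₀/(1 − f) ≈ 5.881/0.9166 ≈ 6.416 mg/L.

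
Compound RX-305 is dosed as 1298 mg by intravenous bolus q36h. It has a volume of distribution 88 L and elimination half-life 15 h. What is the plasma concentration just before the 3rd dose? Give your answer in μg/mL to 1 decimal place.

3.3 μg/mL

f = (1/2)^(τ/t½) = (1/2)^(36/15) ≈ 0.1895.
C₀ = D/Vd = 1298/88 ≈ 14.750 μg/mL.
Before the 3rd dose, 2 doses have been given. Superposition: Cmin = C₀·(f + f²).
≈ 14.750 × (0.1895 + 0.0359) ≈ 14.750 × 0.2254 ≈ 3.325 μg/mL.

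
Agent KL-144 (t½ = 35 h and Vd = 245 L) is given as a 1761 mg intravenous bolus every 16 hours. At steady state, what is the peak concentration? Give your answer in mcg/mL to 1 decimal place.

26.5 mcg/mL

τ/t½ = 16/35 ≈ 0.45714, so fraction remaining f = (1/2)^(16/35) ≈ 0.7284.
Accumulation ratio R = 1/(1 − f) ≈ 1/0.2716 ≈ 3.6819.
Each bolus raises the concentration by D/Vd = 1761/245 ≈ 7.188 mcg/mL.
Cmax,ss = C₀/(1 − f) ≈ 7.188/0.2716 ≈ 26.465 mcg/mL.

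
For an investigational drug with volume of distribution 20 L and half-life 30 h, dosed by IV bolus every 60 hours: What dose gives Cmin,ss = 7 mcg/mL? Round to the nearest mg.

420 mg

τ/t½ = 60/30 ≈ 2, so f = (1/2)^(60/30) ≈ 0.250000.
Cmin,ss = (D/Vd)·f/(1−f), so D = Cmin,ss·Vd·(1−f)/f.
D = 7 × 20 × (1−f)/f ≈ 7 × 20 × 3.00000 ≈ 420.00 mg.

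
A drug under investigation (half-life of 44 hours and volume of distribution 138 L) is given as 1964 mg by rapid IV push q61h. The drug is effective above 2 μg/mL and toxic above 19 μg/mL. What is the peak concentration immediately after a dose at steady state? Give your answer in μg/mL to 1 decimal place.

23.0 μg/mL

τ/t½ = 61/44 ≈ 1.3864, so fraction remaining f = (1/2)^(61/44) ≈ 0.3825.
Accumulation ratio R = 1/(1 − f) ≈ 1/0.6175 ≈ 1.6194.
Each bolus raises the concentration by D/Vd = 1964/138 ≈ 14.232 μg/mL.
Steady-state peak Cmax,ss = C₀·R ≈ 14.232 × 1.6194 ≈ 23.047 μg/mL.
Peak 23.0 μg/mL vs MTC 19 μg/mL: exceeds toxic threshold.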